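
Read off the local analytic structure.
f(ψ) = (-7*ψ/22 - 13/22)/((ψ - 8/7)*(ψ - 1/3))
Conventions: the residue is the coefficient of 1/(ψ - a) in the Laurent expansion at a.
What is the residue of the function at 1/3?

At the order-1 pole 1/3 set g(ψ) = (ψ - (1/3))*f(ψ) = (-7*ψ/22 - 13/22)/(ψ - 8/7).
Simple pole: residue = g(a) at a = 1/3, which is 161/187.

The residue is 161/187.


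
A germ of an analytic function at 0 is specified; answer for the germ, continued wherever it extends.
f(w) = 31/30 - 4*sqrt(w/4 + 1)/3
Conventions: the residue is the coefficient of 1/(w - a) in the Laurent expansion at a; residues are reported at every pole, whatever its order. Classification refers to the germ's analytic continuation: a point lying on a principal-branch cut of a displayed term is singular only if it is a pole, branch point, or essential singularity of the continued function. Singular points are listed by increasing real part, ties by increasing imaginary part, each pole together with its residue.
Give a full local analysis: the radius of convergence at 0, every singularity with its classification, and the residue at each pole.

Radius of convergence at 0: 4.
At -4: an algebraic (square-root) branch point.

Branch term (-4/3)*sqrt(1 - w/(-4)): its argument vanishes at w = -4, a square-root branch point, modulus 4.
The radius of convergence is the smallest modulus among the singular points: 4.


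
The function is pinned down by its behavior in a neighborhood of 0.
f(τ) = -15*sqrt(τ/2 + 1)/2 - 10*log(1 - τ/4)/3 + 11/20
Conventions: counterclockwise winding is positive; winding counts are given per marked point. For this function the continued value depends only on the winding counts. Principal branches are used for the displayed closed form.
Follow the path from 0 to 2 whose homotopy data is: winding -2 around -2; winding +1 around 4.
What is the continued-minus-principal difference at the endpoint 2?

Continued minus principal equals -(20/3)*pi*i.

The rational part is single-valued and drops out of the difference; each branch term changes only by its own monodromy.
(-15/2)*sqrt(1 - τ/(-2)): winding -2 is even, the square root returns to the same sheet, contribution 0.
(-10/3)*log(1 - τ/(4)): each positive loop around 4 adds 2*pi*i to the log, so winding +1 contributes (-10/3)*(1)*2*pi*i = -(20/3)*pi*i.
Summing the contributions at τ = 2 gives -(20/3)*pi*i.


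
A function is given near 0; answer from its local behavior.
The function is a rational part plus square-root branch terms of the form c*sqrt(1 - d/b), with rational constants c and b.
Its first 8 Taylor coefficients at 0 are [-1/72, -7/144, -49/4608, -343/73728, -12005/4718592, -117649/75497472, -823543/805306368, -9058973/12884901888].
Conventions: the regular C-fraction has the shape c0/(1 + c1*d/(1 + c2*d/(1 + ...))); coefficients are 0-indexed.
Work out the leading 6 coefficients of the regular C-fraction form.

The regular C-fraction coefficients are [-1/72, -7/2, 105/32, 7/480, -217/480, -105/992].

Taylor coefficients (read off): a_0 = -1/72, a_1 = -7/144, a_2 = -49/4608, a_3 = -343/73728, a_4 = -12005/4718592, a_5 = -117649/75497472.
c0 = a_0 = -1/72. Peel one level at a time: if S = 1 + c*d/S' with S'(0) = 1, then c is the d-coefficient of S and S' = c*d/(S - 1).
S_1 = c0/f = 1 + (-7/2)*d + (735/64)*d^2 + ...; c1 = -7/2.
S_2 = c1*d/(S_1 - 1) = 1 + (105/32)*d + (-49/1024)*d^2 + ...; c2 = 105/32.
S_3 = c2*d/(S_2 - 1) = 1 + (7/480)*d + (1519/230400)*d^2 + ...; c3 = 7/480.
S_4 = c3*d/(S_3 - 1) = 1 + (-217/480)*d + (-49/1024)*d^2 + ...; c4 = -217/480.
S_5 = c4*d/(S_4 - 1) = 1 + (-105/992)*d + ...; c5 = -105/992.


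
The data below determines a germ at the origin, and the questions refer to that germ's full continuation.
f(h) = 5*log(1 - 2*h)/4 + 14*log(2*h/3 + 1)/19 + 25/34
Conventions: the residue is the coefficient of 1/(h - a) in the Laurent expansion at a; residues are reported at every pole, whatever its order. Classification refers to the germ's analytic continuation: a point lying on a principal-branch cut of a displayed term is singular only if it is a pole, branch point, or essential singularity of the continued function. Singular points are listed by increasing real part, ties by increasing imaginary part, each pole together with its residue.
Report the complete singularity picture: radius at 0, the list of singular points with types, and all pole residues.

Radius of convergence at 0: 1/2.
At -3/2: a logarithmic branch point.
At 1/2: a logarithmic branch point.

Branch term (5/4)*log(1 - h/(1/2)): its argument vanishes at h = 1/2, a logarithmic branch point, modulus 1/2.
Branch term (14/19)*log(1 - h/(-3/2)): its argument vanishes at h = -3/2, a logarithmic branch point, modulus 3/2.
The radius of convergence is the smallest modulus among the singular points: 1/2.
List the singular points by increasing real part (a conjugate pair: the negative imaginary part first).


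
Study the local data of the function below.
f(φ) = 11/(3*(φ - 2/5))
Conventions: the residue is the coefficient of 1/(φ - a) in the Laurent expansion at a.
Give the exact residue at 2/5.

The residue is 11/3.

At the order-1 pole 2/5 set g(φ) = (φ - (2/5))*f(φ) = 11/3.
Simple pole: residue = g(a) at a = 2/5, which is 11/3.


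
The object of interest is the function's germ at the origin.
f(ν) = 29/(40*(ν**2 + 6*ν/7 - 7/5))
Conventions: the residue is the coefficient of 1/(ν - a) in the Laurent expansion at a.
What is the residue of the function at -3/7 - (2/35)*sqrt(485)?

The residue is -(203/15520)*sqrt(485).

The factor ν**2 + 6*ν/7 - 7/5 splits as (ν - a)(ν - a') with a = -3/7 - (2/35)*sqrt(485), a' = -3/7 + (2/35)*sqrt(485). At the order-1 pole a set g(ν) = (ν - a)*f(ν) = [29/40] / (ν - a').
Simple pole: residue = g(a) at a = -3/7 - (2/35)*sqrt(485), which is -(203/15520)*sqrt(485).


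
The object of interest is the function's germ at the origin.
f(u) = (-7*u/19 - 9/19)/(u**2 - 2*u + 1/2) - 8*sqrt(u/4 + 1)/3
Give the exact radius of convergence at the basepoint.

Denominator factor (u**2 - 2*u + 1/2): discriminant 2, real irrational roots 1 + (1/2)*sqrt(2) and 1 - (1/2)*sqrt(2); poles of order 1, moduli 1 + (1/2)*sqrt(2) and 1 - (1/2)*sqrt(2).
Branch term (-8/3)*sqrt(1 - u/(-4)): its argument vanishes at u = -4, a square-root branch point, modulus 4.
The radius of convergence is the smallest modulus among the singular points: 1 - (1/2)*sqrt(2).

The radius of convergence is 1 - (1/2)*sqrt(2).


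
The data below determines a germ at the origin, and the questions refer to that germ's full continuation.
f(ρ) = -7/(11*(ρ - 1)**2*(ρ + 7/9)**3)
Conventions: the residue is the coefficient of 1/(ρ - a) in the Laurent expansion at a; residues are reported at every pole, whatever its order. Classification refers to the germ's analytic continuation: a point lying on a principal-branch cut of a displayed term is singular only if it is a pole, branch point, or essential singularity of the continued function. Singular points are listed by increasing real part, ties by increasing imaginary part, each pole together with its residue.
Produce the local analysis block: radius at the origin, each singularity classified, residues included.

Radius of convergence at 0: 7/9.
At -7/9: a pole of order 3; residue -137781/720896.
At 1: a pole of order 2; residue 137781/720896.

Denominator factor (ρ + 7/9)^3: pole of order 3 at -7/9, modulus 7/9.
Denominator factor (ρ - 1)^2: pole of order 2 at 1, modulus 1.
The radius of convergence is the smallest modulus among the singular points: 7/9.
At the order-3 pole -7/9 set g(ρ) = (ρ - (-7/9))^3*f(ρ) = -7/(11*(ρ - 1)**2).
Order-3 pole: residue = g''(a)/2; g''(-7/9) = -137781/360448, so the residue is -137781/720896.
At the order-2 pole 1 set g(ρ) = (ρ - (1))^2*f(ρ) = -7/(11*(ρ + 7/9)**3).
Order-2 pole: residue = g'(a); g'(1) = 137781/720896, so the residue is 137781/720896.
List the singular points by increasing real part (a conjugate pair: the negative imaginary part first).


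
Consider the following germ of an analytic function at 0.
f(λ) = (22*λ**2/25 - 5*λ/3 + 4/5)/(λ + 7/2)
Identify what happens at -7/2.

The point is a pole of order 1.

The denominator factor λ + 7/2 vanishes at -7/2 and appears to the power 1; the numerator there equals 1306/75, nonzero, and no other factor vanishes.
Hence a pole whose order is the multiplicity, 1.


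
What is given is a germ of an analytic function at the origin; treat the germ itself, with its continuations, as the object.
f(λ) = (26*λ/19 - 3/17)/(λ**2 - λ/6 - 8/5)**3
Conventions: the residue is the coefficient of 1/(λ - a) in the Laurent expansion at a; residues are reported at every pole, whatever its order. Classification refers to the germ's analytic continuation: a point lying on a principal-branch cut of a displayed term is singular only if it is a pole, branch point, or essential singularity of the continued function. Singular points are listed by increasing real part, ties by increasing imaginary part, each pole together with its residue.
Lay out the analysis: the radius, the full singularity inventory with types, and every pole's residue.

Radius of convergence at 0: -1/12 + (1/60)*sqrt(5785).
At 1/12 - (1/60)*sqrt(5785): a pole of order 3; residue (23522400/500267856439)*sqrt(5785).
At 1/12 + (1/60)*sqrt(5785): a pole of order 3; residue -(23522400/500267856439)*sqrt(5785).

Denominator factor (λ**2 - λ/6 - 8/5)^3: discriminant 1157/180, real irrational roots 1/12 + (1/60)*sqrt(5785) and 1/12 - (1/60)*sqrt(5785); poles of order 3, moduli 1/12 + (1/60)*sqrt(5785) and -1/12 + (1/60)*sqrt(5785).
The radius of convergence is the smallest modulus among the singular points: -1/12 + (1/60)*sqrt(5785).
The factor λ**2 - λ/6 - 8/5 splits as (λ - a)(λ - a') with a = 1/12 - (1/60)*sqrt(5785), a' = 1/12 + (1/60)*sqrt(5785). At the order-3 pole a set g(λ) = (λ - a)^3*f(λ) = [26*λ/19 - 3/17] / (λ - a')^3.
Order-3 pole: residue = g''(a)/2; g''(1/12 - (1/60)*sqrt(5785)) = (47044800/500267856439)*sqrt(5785), so the residue is (23522400/500267856439)*sqrt(5785).
The factor λ**2 - λ/6 - 8/5 splits as (λ - a)(λ - a') with a = 1/12 + (1/60)*sqrt(5785), a' = 1/12 - (1/60)*sqrt(5785). At the order-3 pole a set g(λ) = (λ - a)^3*f(λ) = [26*λ/19 - 3/17] / (λ - a')^3.
Order-3 pole: residue = g''(a)/2; g''(1/12 + (1/60)*sqrt(5785)) = -(47044800/500267856439)*sqrt(5785), so the residue is -(23522400/500267856439)*sqrt(5785).
List the singular points by increasing real part (a conjugate pair: the negative imaginary part first).


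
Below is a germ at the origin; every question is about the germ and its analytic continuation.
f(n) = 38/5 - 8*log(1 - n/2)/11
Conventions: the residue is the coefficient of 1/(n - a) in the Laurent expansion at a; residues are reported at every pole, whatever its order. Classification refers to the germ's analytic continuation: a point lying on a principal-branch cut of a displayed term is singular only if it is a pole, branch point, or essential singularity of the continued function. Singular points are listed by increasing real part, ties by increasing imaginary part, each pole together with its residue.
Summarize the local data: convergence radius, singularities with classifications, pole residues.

Radius of convergence at 0: 2.
At 2: a logarithmic branch point.

Branch term (-8/11)*log(1 - n/(2)): its argument vanishes at n = 2, a logarithmic branch point, modulus 2.
The radius of convergence is the smallest modulus among the singular points: 2.


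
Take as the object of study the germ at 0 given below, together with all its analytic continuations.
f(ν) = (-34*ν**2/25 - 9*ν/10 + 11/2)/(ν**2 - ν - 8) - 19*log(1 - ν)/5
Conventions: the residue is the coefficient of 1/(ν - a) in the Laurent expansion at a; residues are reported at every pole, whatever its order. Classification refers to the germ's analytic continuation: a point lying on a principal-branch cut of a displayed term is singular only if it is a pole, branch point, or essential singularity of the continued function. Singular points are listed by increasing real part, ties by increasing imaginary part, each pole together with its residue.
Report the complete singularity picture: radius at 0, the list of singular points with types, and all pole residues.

Radius of convergence at 0: 1.
At 1/2 - (1/2)*sqrt(33): a pole of order 1; residue -113/100 + (217/1100)*sqrt(33).
At 1: a logarithmic branch point.
At 1/2 + (1/2)*sqrt(33): a pole of order 1; residue -113/100 - (217/1100)*sqrt(33).

Denominator factor (ν**2 - ν - 8): discriminant 33, real irrational roots 1/2 + (1/2)*sqrt(33) and 1/2 - (1/2)*sqrt(33); poles of order 1, moduli 1/2 + (1/2)*sqrt(33) and -1/2 + (1/2)*sqrt(33).
Branch term (-19/5)*log(1 - ν/(1)): its argument vanishes at ν = 1, a logarithmic branch point, modulus 1.
The radius of convergence is the smallest modulus among the singular points: 1.
The branch term is analytic at 1/2 - (1/2)*sqrt(33) and contributes nothing to the residue; only the rational part matters.
The factor ν**2 - ν - 8 splits as (ν - a)(ν - a') with a = 1/2 - (1/2)*sqrt(33), a' = 1/2 + (1/2)*sqrt(33). At the order-1 pole a set g(ν) = (ν - a)*(rational part) = [-34*ν**2/25 - 9*ν/10 + 11/2] / (ν - a').
Simple pole: residue = g(a) at a = 1/2 - (1/2)*sqrt(33), which is -113/100 + (217/1100)*sqrt(33).
The branch term is analytic at 1/2 + (1/2)*sqrt(33) and contributes nothing to the residue; only the rational part matters.
The factor ν**2 - ν - 8 splits as (ν - a)(ν - a') with a = 1/2 + (1/2)*sqrt(33), a' = 1/2 - (1/2)*sqrt(33). At the order-1 pole a set g(ν) = (ν - a)*(rational part) = [-34*ν**2/25 - 9*ν/10 + 11/2] / (ν - a').
Simple pole: residue = g(a) at a = 1/2 + (1/2)*sqrt(33), which is -113/100 - (217/1100)*sqrt(33).
List the singular points by increasing real part (a conjugate pair: the negative imaginary part first).


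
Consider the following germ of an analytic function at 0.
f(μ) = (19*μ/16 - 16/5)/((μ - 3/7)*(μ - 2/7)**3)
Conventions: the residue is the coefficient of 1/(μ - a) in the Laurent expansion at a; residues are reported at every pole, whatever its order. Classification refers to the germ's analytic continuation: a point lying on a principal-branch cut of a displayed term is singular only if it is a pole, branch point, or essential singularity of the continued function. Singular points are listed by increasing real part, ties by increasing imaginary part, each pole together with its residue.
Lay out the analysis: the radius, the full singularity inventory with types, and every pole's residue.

Denominator factor (μ - 2/7)^3: pole of order 3 at 2/7, modulus 2/7.
Denominator factor (μ - 3/7): pole of order 1 at 3/7, modulus 3/7.
The radius of convergence is the smallest modulus among the singular points: 2/7.
At the order-3 pole 2/7 set g(μ) = (μ - (2/7))^3*f(μ) = (19*μ/16 - 16/5)/(μ - 3/7).
Order-3 pole: residue = g''(a)/2; g''(2/7) = 73843/40, so the residue is 73843/80.
At the order-1 pole 3/7 set g(μ) = (μ - (3/7))*f(μ) = (19*μ/16 - 16/5)/(μ - 2/7)**3.
Simple pole: residue = g(a) at a = 3/7, which is -73843/80.
List the singular points by increasing real part (a conjugate pair: the negative imaginary part first).

Radius of convergence at 0: 2/7.
At 2/7: a pole of order 3; residue 73843/80.
At 3/7: a pole of order 1; residue -73843/80.


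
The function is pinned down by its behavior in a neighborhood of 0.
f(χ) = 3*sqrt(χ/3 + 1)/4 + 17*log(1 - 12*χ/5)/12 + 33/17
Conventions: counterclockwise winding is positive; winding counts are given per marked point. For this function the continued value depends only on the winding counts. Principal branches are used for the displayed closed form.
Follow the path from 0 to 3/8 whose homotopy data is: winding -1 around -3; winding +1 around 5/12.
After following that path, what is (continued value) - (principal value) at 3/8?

The rational part is single-valued and drops out of the difference; each branch term changes only by its own monodromy.
(17/12)*log(1 - χ/(5/12)): each positive loop around 5/12 adds 2*pi*i to the log, so winding +1 contributes (17/12)*(1)*2*pi*i = (17/6)*pi*i.
(3/4)*sqrt(1 - χ/(-3)): winding -1 is odd, the square root flips sign, contributing -2*(3/4)*sqrt(1 - (3/8)/(-3)) = -2*(3/4)*sqrt(9/8) = -(9/8)*sqrt(2).
Summing the contributions at χ = 3/8 gives (-(9/8)*sqrt(2)) + ((17/6)*pi)*i.

Continued minus principal equals (-(9/8)*sqrt(2)) + ((17/6)*pi)*i.


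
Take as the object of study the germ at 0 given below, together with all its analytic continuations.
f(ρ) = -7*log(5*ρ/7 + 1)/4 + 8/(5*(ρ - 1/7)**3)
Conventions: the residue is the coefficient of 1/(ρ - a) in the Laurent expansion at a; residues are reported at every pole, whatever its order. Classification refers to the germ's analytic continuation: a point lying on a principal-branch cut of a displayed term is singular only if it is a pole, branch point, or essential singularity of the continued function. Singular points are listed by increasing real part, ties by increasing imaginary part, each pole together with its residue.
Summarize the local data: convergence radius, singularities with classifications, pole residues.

Denominator factor (ρ - 1/7)^3: pole of order 3 at 1/7, modulus 1/7.
Branch term (-7/4)*log(1 - ρ/(-7/5)): its argument vanishes at ρ = -7/5, a logarithmic branch point, modulus 7/5.
The radius of convergence is the smallest modulus among the singular points: 1/7.
The branch term is analytic at 1/7 and contributes nothing to the residue; only the rational part matters.
At the order-3 pole 1/7 set g(ρ) = (ρ - (1/7))^3*(rational part) = 8/5.
Order-3 pole: residue = g''(a)/2; g''(1/7) = 0, so the residue is 0.
List the singular points by increasing real part (a conjugate pair: the negative imaginary part first).

Radius of convergence at 0: 1/7.
At -7/5: a logarithmic branch point.
At 1/7: a pole of order 3; residue 0.


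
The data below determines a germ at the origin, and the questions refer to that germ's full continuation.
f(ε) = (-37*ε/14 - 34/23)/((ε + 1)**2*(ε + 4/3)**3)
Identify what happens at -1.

The denominator factor ε + 1 vanishes at -1 and appears to the power 2; the numerator there equals 375/322, nonzero, and no other factor vanishes.
Hence a pole whose order is the multiplicity, 2.

The point is a pole of order 2.


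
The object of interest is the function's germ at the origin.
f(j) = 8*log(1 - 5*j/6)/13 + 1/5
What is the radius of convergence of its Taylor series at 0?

Branch term (8/13)*log(1 - j/(6/5)): its argument vanishes at j = 6/5, a logarithmic branch point, modulus 6/5.
The radius of convergence is the smallest modulus among the singular points: 6/5.

The radius of convergence is 6/5.


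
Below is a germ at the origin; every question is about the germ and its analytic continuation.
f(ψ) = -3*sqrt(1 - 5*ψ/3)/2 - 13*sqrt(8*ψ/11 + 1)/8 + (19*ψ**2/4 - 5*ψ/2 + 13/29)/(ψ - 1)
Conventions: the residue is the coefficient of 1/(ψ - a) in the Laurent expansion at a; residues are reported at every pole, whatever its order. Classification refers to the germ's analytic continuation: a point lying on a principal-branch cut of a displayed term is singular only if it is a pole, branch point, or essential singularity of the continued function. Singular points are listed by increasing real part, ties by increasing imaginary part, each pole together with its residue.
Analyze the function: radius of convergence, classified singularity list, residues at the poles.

Denominator factor (ψ - 1): pole of order 1 at 1, modulus 1.
Branch term (-13/8)*sqrt(1 - ψ/(-11/8)): its argument vanishes at ψ = -11/8, a square-root branch point, modulus 11/8.
Branch term (-3/2)*sqrt(1 - ψ/(3/5)): its argument vanishes at ψ = 3/5, a square-root branch point, modulus 3/5.
The radius of convergence is the smallest modulus among the singular points: 3/5.
The branch terms are analytic at 1 and contribute nothing to the residue; only the rational part matters.
At the order-1 pole 1 set g(ψ) = (ψ - (1))*(rational part) = 19*ψ**2/4 - 5*ψ/2 + 13/29.
Simple pole: residue = g(a) at a = 1, which is 313/116.
List the singular points by increasing real part (a conjugate pair: the negative imaginary part first).

Radius of convergence at 0: 3/5.
At -11/8: an algebraic (square-root) branch point.
At 3/5: an algebraic (square-root) branch point.
At 1: a pole of order 1; residue 313/116.


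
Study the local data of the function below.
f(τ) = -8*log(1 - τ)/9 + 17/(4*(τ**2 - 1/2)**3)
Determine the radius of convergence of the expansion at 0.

The radius of convergence is (1/2)*sqrt(2).

Denominator factor (τ**2 - 1/2)^3: discriminant 2, real irrational roots (1/2)*sqrt(2) and -(1/2)*sqrt(2); poles of order 3, moduli (1/2)*sqrt(2) and (1/2)*sqrt(2).
Branch term (-8/9)*log(1 - τ/(1)): its argument vanishes at τ = 1, a logarithmic branch point, modulus 1.
The radius of convergence is the smallest modulus among the singular points: (1/2)*sqrt(2).


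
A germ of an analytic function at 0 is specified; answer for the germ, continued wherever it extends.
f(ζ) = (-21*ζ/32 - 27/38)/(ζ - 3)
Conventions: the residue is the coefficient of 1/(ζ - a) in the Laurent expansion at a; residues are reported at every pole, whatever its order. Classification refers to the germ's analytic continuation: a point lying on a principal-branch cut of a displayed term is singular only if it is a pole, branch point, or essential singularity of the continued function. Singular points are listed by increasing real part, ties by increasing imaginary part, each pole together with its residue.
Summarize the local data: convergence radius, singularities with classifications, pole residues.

Radius of convergence at 0: 3.
At 3: a pole of order 1; residue -1629/608.

Denominator factor (ζ - 3): pole of order 1 at 3, modulus 3.
The radius of convergence is the smallest modulus among the singular points: 3.
At the order-1 pole 3 set g(ζ) = (ζ - (3))*f(ζ) = -21*ζ/32 - 27/38.
Simple pole: residue = g(a) at a = 3, which is -1629/608.


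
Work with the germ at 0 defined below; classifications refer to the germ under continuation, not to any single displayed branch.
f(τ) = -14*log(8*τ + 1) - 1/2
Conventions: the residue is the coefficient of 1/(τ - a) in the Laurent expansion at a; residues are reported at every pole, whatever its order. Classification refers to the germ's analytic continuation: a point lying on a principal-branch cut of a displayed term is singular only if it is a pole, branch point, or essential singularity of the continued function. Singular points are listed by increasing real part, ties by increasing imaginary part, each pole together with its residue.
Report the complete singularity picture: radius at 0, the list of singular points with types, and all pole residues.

Branch term (-14)*log(1 - τ/(-1/8)): its argument vanishes at τ = -1/8, a logarithmic branch point, modulus 1/8.
The radius of convergence is the smallest modulus among the singular points: 1/8.

Radius of convergence at 0: 1/8.
At -1/8: a logarithmic branch point.


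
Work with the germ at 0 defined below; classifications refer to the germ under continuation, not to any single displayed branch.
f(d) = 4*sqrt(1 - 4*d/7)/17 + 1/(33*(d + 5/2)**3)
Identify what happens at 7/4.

The point is an algebraic (square-root) branch point.

The term (4/17)*sqrt(1 - d/(7/4)) has argument 1 - 7/4/(7/4) = 0 at 7/4: a square-root (algebraic, two-sheeted) branch point; the remaining terms are analytic or single-valued there.


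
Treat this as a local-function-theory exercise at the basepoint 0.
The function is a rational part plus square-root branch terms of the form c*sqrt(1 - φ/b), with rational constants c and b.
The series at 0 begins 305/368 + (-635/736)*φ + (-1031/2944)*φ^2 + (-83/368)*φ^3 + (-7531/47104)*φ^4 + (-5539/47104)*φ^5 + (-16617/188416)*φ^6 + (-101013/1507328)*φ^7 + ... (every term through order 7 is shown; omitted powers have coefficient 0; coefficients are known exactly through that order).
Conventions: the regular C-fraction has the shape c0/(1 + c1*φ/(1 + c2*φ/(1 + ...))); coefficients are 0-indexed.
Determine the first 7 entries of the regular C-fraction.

The regular C-fraction coefficients are [305/368, 127/122, -224181/154940, -87047/1303020, -1015111/2928204, -4168125/45624044, -16043761/51954500].

Taylor coefficients (read off): a_0 = 305/368, a_1 = -635/736, a_2 = -1031/2944, a_3 = -83/368, a_4 = -7531/47104, a_5 = -5539/47104, a_6 = -16617/188416.
c0 = a_0 = 305/368. Peel one level at a time: if S = 1 + c*φ/S' with S'(0) = 1, then c is the φ-coefficient of S and S' = c*φ/(S - 1).
S_1 = c0/f = 1 + (127/122)*φ + (224181/148840)*φ^2 + ...; c1 = 127/122.
S_2 = c1*φ/(S_1 - 1) = 1 + (-224181/154940)*φ + (-623599/6451600)*φ^2 + ...; c2 = -224181/154940.
S_3 = c2*φ/(S_2 - 1) = 1 + (-87047/1303020)*φ + (-487573/21053520)*φ^2 + ...; c3 = -87047/1303020.
S_4 = c3*φ/(S_3 - 1) = 1 + (-1015111/2928204)*φ + (-1031875/32581264)*φ^2 + ...; c4 = -1015111/2928204.
S_5 = c4*φ/(S_4 - 1) = 1 + (-4168125/45624044)*φ + (-28838295/1022208784)*φ^2 + ...; c5 = -4168125/45624044.
S_6 = c5*φ/(S_5 - 1) = 1 + (-16043761/51954500)*φ + ...; c6 = -16043761/51954500.


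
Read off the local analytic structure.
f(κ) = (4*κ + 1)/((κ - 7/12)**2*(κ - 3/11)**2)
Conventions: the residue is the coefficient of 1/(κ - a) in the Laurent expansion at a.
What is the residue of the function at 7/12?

At the order-2 pole 7/12 set g(κ) = (κ - (7/12))^2*f(κ) = (4*κ + 1)/(κ - 3/11)**2.
Order-2 pole: residue = g'(a); g'(7/12) = -12475584/68921, so the residue is -12475584/68921.

The residue is -12475584/68921.


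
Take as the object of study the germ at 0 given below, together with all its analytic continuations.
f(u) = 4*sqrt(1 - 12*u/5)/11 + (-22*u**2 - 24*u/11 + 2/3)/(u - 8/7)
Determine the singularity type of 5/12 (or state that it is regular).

The point is an algebraic (square-root) branch point.

The term (4/11)*sqrt(1 - u/(5/12)) has argument 1 - 5/12/(5/12) = 0 at 5/12: a square-root (algebraic, two-sheeted) branch point; the remaining terms are analytic or single-valued there.


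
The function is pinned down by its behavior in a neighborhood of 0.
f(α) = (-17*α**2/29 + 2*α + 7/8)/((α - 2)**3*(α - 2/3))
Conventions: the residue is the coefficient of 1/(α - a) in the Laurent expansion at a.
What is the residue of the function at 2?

At the order-3 pole 2 set g(α) = (α - (2))^3*f(α) = (-17*α**2/29 + 2*α + 7/8)/(α - 2/3).
Order-3 pole: residue = g''(a)/2; g''(2) = 12201/7424, so the residue is 12201/14848.

The residue is 12201/14848.


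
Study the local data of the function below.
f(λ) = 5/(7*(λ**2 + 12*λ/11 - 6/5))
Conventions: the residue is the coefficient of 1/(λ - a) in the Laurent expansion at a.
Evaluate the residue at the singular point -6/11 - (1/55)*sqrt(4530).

The residue is -(55/12684)*sqrt(4530).

The factor λ**2 + 12*λ/11 - 6/5 splits as (λ - a)(λ - a') with a = -6/11 - (1/55)*sqrt(4530), a' = -6/11 + (1/55)*sqrt(4530). At the order-1 pole a set g(λ) = (λ - a)*f(λ) = [5/7] / (λ - a').
Simple pole: residue = g(a) at a = -6/11 - (1/55)*sqrt(4530), which is -(55/12684)*sqrt(4530).


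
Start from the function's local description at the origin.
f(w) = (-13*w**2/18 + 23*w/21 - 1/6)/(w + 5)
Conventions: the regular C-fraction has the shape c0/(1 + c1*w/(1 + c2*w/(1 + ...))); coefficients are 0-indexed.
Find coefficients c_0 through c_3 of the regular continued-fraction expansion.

The regular C-fraction coefficients are [-1/30, 237/35, -29521/4977, 1902082/20989431].

Taylor coefficients (expand at 0): a_0 = -1/30, a_1 = 79/350, a_2 = -1493/7875, a_3 = 1493/39375.
c0 = a_0 = -1/30. Peel one level at a time: if S = 1 + c*w/S' with S'(0) = 1, then c is the w-coefficient of S and S' = c*w/(S - 1).
S_1 = c0/f = 1 + (237/35)*w + (29521/735)*w^2 + ...; c1 = 237/35.
S_2 = c1*w/(S_1 - 1) = 1 + (-29521/4977)*w + (271726/505521)*w^2 + ...; c2 = -29521/4977.
S_3 = c2*w/(S_2 - 1) = 1 + (1902082/20989431)*w + ...; c3 = 1902082/20989431.


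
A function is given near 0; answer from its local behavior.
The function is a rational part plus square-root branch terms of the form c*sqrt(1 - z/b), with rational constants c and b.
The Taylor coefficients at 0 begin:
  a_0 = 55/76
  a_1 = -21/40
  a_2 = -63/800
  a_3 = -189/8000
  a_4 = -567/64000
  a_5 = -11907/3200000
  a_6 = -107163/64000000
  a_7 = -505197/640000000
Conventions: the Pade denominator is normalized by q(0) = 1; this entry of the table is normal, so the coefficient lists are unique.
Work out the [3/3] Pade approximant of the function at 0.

Taylor coefficients needed (read off): a_0 = 55/76, a_1 = -21/40, a_2 = -63/800, a_3 = -189/8000, a_4 = -567/64000, a_5 = -11907/3200000, a_6 = -107163/64000000.
Write the denominator as Q(z) = 1 + q1*z + q2*z^2 + q3*z^3. Requiring Q*f - P = O(z^7) with deg P <= 3 kills the coefficients of z^4..z^6 in Q*f:
  z^4: a_4 + q1*a_3 + q2*a_2 + q3*a_1 = 0, i.e. -567/64000 + (-189/8000)*q1 + (-63/800)*q2 + (-21/40)*q3 = 0.
  z^5: a_5 + q1*a_4 + q2*a_3 + q3*a_2 = 0, i.e. -11907/3200000 + (-567/64000)*q1 + (-189/8000)*q2 + (-63/800)*q3 = 0.
  z^6: a_6 + q1*a_5 + q2*a_4 + q3*a_3 = 0, i.e. -107163/64000000 + (-11907/3200000)*q1 + (-567/64000)*q2 + (-189/8000)*q3 = 0.
Solving this linear system: q1 = -3/4, q2 = 27/200, q3 = -27/8000.
The numerator is Q*f truncated at degree 3: P0 = a_0 = 55/76; P1 = a_1 + q1*a_0 = -1623/1520; P2 = a_2 + q1*a_1 + q2*a_0 = 6273/15200; P3 = a_3 + q1*a_2 + q2*a_1 + q3*a_0 = -23031/608000.

The Pade approximant has numerator coefficients [55/76, -1623/1520, 6273/15200, -23031/608000]; denominator coefficients [1, -3/4, 27/200, -27/8000].


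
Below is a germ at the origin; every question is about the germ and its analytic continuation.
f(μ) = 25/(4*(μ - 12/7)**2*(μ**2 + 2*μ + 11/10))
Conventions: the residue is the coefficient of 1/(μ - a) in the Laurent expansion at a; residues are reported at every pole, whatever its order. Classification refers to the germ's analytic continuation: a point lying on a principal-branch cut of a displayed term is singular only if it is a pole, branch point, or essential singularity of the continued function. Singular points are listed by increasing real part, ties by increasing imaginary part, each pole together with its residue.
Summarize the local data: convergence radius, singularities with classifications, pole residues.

Radius of convergence at 0: (1/10)*sqrt(110).
At (-1) - ((1/10)*sqrt(10))*i: a pole of order 1; residue (4073125/13388281) + ((21811125/53553124)*sqrt(10))*i.
At (-1) + ((1/10)*sqrt(10))*i: a pole of order 1; residue (4073125/13388281) - ((21811125/53553124)*sqrt(10))*i.
At 12/7: a pole of order 2; residue -8146250/13388281.


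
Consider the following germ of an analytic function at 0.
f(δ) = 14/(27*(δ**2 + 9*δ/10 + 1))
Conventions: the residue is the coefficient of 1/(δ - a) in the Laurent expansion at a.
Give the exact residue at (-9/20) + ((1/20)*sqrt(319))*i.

The residue is -((140/8613)*sqrt(319))*i.

The factor δ**2 + 9*δ/10 + 1 splits as (δ - a)(δ - a') with a = (-9/20) + ((1/20)*sqrt(319))*i, a' = (-9/20) - ((1/20)*sqrt(319))*i. At the order-1 pole a set g(δ) = (δ - a)*f(δ) = [14/27] / (δ - a').
Simple pole: residue = g(a) at a = (-9/20) + ((1/20)*sqrt(319))*i, which is -((140/8613)*sqrt(319))*i.


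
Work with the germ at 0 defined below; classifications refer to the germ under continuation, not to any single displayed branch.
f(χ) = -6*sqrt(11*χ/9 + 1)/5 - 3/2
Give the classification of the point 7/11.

There is no denominator, hence no pole anywhere.
Branch term sqrt(1 - χ/(-9/11)): argument at 7/11 is 16/9, nonzero, so 7/11 is not its branch point (a point on a principal cut is still regular for the continued germ).
So the germ continues analytically to 7/11.

The point is a regular point.


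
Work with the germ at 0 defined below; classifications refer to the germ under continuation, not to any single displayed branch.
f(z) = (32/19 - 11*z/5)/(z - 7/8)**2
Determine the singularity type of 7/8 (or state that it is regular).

The point is a pole of order 2.

The denominator factor z - 7/8 vanishes at 7/8 and appears to the power 2; the numerator there equals -183/760, nonzero, and no other factor vanishes.
Hence a pole whose order is the multiplicity, 2.


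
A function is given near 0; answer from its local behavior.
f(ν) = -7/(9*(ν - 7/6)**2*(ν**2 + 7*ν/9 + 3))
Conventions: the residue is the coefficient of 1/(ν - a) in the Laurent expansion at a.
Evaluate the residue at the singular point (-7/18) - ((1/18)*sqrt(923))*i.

The residue is (-14112/323761) + ((35028/298831403)*sqrt(923))*i.

The factor ν**2 + 7*ν/9 + 3 splits as (ν - a)(ν - a') with a = (-7/18) - ((1/18)*sqrt(923))*i, a' = (-7/18) + ((1/18)*sqrt(923))*i. At the order-1 pole a set g(ν) = (ν - a)*f(ν) = [-7/(9*(ν - 7/6)**2)] / (ν - a').
Simple pole: residue = g(a) at a = (-7/18) - ((1/18)*sqrt(923))*i, which is (-14112/323761) + ((35028/298831403)*sqrt(923))*i.


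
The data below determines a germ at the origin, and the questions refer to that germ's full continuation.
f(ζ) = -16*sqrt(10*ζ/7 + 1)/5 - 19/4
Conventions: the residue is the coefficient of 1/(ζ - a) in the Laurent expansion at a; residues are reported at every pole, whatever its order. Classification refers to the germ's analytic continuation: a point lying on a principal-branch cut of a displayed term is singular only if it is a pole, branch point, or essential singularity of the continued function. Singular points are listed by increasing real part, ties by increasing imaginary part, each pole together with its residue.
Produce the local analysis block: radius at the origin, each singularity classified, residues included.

Radius of convergence at 0: 7/10.
At -7/10: an algebraic (square-root) branch point.

Branch term (-16/5)*sqrt(1 - ζ/(-7/10)): its argument vanishes at ζ = -7/10, a square-root branch point, modulus 7/10.
The radius of convergence is the smallest modulus among the singular points: 7/10.


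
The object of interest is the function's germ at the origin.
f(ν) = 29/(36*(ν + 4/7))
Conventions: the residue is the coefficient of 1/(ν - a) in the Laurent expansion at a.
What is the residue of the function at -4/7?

At the order-1 pole -4/7 set g(ν) = (ν - (-4/7))*f(ν) = 29/36.
Simple pole: residue = g(a) at a = -4/7, which is 29/36.

The residue is 29/36.


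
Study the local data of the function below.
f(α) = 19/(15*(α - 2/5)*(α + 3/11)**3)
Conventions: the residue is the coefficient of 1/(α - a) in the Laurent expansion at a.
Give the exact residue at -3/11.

At the order-3 pole -3/11 set g(α) = (α - (-3/11))^3*f(α) = 19/(15*(α - 2/5)).
Order-3 pole: residue = g''(a)/2; g''(-3/11) = -1264450/151959, so the residue is -632225/151959.

The residue is -632225/151959.


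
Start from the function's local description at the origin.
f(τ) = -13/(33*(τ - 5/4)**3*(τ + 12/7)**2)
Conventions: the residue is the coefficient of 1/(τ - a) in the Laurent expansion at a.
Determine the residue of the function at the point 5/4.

At the order-3 pole 5/4 set g(τ) = (τ - (5/4))^3*f(τ) = -13/(33*(τ + 12/7)**2).
Order-3 pole: residue = g''(a)/2; g''(5/4) = -15981056/522041531, so the residue is -7990528/522041531.

The residue is -7990528/522041531.


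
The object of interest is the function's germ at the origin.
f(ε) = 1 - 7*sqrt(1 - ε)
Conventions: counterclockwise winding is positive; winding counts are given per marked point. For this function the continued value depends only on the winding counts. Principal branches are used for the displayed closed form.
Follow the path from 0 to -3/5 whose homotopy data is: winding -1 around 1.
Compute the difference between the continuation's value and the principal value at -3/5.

Continued minus principal equals (28/5)*sqrt(10).

The rational part is single-valued and drops out of the difference; each branch term changes only by its own monodromy.
(-7)*sqrt(1 - ε/(1)): winding -1 is odd, the square root flips sign, contributing -2*(-7)*sqrt(1 - (-3/5)/(1)) = -2*(-7)*sqrt(8/5) = (28/5)*sqrt(10).
Summing the contributions at ε = -3/5 gives (28/5)*sqrt(10).


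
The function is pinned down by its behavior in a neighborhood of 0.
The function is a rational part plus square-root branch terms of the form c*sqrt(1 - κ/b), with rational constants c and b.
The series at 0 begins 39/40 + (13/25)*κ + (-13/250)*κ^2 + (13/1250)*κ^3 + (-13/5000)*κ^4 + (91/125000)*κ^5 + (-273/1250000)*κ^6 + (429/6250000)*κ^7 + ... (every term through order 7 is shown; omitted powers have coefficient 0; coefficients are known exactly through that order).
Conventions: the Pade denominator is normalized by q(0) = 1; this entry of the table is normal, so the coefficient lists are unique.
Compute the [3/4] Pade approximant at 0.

The Pade approximant has numerator coefficients [39/40, 3653/3400, 33241/102000, 13637/510000]; denominator coefficients [1, 29/51, 43/510, 9/4250, -1/31875].

Taylor coefficients needed (read off): a_0 = 39/40, a_1 = 13/25, a_2 = -13/250, a_3 = 13/1250, a_4 = -13/5000, a_5 = 91/125000, a_6 = -273/1250000, a_7 = 429/6250000.
Write the denominator as Q(κ) = 1 + q1*κ + q2*κ^2 + q3*κ^3 + q4*κ^4. Requiring Q*f - P = O(κ^8) with deg P <= 3 kills the coefficients of κ^4..κ^7 in Q*f:
  κ^4: a_4 + q1*a_3 + q2*a_2 + q3*a_1 + q4*a_0 = 0, i.e. -13/5000 + (13/1250)*q1 + (-13/250)*q2 + (13/25)*q3 + (39/40)*q4 = 0.
  κ^5: a_5 + q1*a_4 + q2*a_3 + q3*a_2 + q4*a_1 = 0, i.e. 91/125000 + (-13/5000)*q1 + (13/1250)*q2 + (-13/250)*q3 + (13/25)*q4 = 0.
  κ^6: a_6 + q1*a_5 + q2*a_4 + q3*a_3 + q4*a_2 = 0, i.e. -273/1250000 + (91/125000)*q1 + (-13/5000)*q2 + (13/1250)*q3 + (-13/250)*q4 = 0.
  κ^7: a_7 + q1*a_6 + q2*a_5 + q3*a_4 + q4*a_3 = 0, i.e. 429/6250000 + (-273/1250000)*q1 + (91/125000)*q2 + (-13/5000)*q3 + (13/1250)*q4 = 0.
Solving this linear system: q1 = 29/51, q2 = 43/510, q3 = 9/4250, q4 = -1/31875.
The numerator is Q*f truncated at degree 3: P0 = a_0 = 39/40; P1 = a_1 + q1*a_0 = 3653/3400; P2 = a_2 + q1*a_1 + q2*a_0 = 33241/102000; P3 = a_3 + q1*a_2 + q2*a_1 + q3*a_0 = 13637/510000.


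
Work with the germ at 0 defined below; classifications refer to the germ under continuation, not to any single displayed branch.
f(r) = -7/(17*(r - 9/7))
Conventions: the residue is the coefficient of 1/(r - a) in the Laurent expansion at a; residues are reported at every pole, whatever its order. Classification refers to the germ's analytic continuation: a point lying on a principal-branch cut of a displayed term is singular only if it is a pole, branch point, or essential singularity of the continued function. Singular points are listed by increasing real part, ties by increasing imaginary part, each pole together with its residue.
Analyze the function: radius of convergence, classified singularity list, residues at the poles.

Denominator factor (r - 9/7): pole of order 1 at 9/7, modulus 9/7.
The radius of convergence is the smallest modulus among the singular points: 9/7.
At the order-1 pole 9/7 set g(r) = (r - (9/7))*f(r) = -7/17.
Simple pole: residue = g(a) at a = 9/7, which is -7/17.

Radius of convergence at 0: 9/7.
At 9/7: a pole of order 1; residue -7/17.


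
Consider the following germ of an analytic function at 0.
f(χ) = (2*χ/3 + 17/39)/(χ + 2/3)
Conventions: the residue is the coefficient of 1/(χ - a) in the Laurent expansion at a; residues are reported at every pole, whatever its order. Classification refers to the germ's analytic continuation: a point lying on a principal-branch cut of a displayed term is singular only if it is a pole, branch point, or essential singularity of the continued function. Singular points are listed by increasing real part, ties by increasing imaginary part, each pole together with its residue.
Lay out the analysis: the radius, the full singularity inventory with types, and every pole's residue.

Radius of convergence at 0: 2/3.
At -2/3: a pole of order 1; residue -1/117.

Denominator factor (χ + 2/3): pole of order 1 at -2/3, modulus 2/3.
The radius of convergence is the smallest modulus among the singular points: 2/3.
At the order-1 pole -2/3 set g(χ) = (χ - (-2/3))*f(χ) = 2*χ/3 + 17/39.
Simple pole: residue = g(a) at a = -2/3, which is -1/117.
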